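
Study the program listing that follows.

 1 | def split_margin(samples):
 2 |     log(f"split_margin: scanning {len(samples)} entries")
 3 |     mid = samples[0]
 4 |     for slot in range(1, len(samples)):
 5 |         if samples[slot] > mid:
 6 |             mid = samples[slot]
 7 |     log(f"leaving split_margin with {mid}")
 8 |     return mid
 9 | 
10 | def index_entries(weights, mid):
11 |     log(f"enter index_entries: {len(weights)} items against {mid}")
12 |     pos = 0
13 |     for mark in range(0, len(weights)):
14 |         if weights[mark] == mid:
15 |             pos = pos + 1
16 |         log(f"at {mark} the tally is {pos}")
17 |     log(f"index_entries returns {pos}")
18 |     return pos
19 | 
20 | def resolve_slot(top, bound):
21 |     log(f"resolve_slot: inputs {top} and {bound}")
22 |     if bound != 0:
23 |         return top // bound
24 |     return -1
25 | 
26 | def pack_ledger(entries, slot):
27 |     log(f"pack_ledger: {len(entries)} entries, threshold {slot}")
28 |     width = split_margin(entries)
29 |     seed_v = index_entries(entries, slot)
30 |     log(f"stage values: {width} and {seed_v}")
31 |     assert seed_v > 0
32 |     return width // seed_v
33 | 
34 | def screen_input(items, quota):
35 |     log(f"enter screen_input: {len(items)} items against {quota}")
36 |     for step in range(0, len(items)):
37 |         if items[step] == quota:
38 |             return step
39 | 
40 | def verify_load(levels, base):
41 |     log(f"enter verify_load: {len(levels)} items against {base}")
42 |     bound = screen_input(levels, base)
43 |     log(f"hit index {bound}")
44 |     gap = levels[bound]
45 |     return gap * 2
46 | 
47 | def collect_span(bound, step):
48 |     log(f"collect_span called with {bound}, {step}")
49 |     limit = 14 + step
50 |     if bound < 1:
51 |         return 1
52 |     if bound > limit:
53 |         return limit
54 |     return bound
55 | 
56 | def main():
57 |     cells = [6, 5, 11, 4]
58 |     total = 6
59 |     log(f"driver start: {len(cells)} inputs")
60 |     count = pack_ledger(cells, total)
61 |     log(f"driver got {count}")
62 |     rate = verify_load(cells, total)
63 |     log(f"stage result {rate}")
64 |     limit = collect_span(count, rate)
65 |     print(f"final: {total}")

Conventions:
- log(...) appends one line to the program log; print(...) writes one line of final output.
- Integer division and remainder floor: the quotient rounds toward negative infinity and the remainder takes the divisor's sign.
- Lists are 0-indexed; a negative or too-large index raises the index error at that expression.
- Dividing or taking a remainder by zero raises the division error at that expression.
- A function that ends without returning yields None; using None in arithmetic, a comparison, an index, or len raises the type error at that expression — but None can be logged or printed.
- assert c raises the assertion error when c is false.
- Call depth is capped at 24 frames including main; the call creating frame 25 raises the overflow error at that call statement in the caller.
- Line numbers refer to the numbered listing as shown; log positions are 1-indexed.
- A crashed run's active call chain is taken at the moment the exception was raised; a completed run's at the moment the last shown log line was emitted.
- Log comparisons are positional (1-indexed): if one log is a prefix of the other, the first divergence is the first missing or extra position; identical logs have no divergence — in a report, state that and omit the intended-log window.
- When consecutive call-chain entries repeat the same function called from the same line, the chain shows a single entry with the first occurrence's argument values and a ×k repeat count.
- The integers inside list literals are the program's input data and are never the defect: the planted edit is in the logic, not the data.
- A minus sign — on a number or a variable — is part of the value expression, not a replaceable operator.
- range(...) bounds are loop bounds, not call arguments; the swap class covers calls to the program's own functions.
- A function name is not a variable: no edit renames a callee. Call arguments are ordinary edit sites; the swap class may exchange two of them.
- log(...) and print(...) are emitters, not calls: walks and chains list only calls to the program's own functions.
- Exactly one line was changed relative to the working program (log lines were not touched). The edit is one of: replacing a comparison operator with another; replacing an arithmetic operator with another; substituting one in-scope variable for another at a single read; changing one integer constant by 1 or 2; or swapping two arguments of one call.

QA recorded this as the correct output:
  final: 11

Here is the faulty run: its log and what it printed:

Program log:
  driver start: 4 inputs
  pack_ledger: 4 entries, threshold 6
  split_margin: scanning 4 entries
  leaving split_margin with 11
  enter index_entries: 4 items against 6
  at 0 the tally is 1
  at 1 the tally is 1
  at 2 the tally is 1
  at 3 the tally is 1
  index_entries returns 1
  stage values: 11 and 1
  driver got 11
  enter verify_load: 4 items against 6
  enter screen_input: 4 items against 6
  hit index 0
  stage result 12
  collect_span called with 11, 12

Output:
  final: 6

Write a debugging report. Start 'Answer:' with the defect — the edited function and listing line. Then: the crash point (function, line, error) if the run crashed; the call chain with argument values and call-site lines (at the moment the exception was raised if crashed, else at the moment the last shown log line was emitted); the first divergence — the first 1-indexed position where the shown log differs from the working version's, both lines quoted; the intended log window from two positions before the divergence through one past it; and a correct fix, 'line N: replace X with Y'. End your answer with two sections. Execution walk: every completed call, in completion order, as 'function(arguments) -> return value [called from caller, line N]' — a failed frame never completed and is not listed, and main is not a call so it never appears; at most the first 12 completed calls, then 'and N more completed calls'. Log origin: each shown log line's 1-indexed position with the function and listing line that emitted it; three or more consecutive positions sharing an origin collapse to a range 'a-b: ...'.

Answer: the defect is in main at line 65.
Core observation: No log line changed; the fault shows up purely in the output.
Call chain: main -> collect_span(11, 12) (called at line 64).
First divergence: none (the log streams are identical).
Execution walk:
  split_margin([6, 5, 11, 4]) -> 11  [called from pack_ledger, line 28]
  index_entries([6, 5, 11, 4], 6) -> 1  [called from pack_ledger, line 29]
  pack_ledger([6, 5, 11, 4], 6) -> 11  [called from main, line 60]
  screen_input([6, 5, 11, 4], 6) -> 0  [called from verify_load, line 42]
  verify_load([6, 5, 11, 4], 6) -> 12  [called from main, line 62]
  collect_span(11, 12) -> 11  [called from main, line 64]
Origin of each log line:
  1: emitted by main (line 59)
  2: emitted by pack_ledger (line 27)
  3: emitted by split_margin (line 2)
  4: emitted by split_margin (line 7)
  5: emitted by index_entries (line 11)
  6-9: emitted by index_entries (line 16)
  10: emitted by index_entries (line 17)
  11: emitted by pack_ledger (line 30)
  12: emitted by main (line 61)
  13: emitted by verify_load (line 41)
  14: emitted by screen_input (line 35)
  15: emitted by verify_load (line 43)
  16: emitted by main (line 63)
  17: emitted by collect_span (line 48)
A correct fix: line 65: replace `total` with `limit`.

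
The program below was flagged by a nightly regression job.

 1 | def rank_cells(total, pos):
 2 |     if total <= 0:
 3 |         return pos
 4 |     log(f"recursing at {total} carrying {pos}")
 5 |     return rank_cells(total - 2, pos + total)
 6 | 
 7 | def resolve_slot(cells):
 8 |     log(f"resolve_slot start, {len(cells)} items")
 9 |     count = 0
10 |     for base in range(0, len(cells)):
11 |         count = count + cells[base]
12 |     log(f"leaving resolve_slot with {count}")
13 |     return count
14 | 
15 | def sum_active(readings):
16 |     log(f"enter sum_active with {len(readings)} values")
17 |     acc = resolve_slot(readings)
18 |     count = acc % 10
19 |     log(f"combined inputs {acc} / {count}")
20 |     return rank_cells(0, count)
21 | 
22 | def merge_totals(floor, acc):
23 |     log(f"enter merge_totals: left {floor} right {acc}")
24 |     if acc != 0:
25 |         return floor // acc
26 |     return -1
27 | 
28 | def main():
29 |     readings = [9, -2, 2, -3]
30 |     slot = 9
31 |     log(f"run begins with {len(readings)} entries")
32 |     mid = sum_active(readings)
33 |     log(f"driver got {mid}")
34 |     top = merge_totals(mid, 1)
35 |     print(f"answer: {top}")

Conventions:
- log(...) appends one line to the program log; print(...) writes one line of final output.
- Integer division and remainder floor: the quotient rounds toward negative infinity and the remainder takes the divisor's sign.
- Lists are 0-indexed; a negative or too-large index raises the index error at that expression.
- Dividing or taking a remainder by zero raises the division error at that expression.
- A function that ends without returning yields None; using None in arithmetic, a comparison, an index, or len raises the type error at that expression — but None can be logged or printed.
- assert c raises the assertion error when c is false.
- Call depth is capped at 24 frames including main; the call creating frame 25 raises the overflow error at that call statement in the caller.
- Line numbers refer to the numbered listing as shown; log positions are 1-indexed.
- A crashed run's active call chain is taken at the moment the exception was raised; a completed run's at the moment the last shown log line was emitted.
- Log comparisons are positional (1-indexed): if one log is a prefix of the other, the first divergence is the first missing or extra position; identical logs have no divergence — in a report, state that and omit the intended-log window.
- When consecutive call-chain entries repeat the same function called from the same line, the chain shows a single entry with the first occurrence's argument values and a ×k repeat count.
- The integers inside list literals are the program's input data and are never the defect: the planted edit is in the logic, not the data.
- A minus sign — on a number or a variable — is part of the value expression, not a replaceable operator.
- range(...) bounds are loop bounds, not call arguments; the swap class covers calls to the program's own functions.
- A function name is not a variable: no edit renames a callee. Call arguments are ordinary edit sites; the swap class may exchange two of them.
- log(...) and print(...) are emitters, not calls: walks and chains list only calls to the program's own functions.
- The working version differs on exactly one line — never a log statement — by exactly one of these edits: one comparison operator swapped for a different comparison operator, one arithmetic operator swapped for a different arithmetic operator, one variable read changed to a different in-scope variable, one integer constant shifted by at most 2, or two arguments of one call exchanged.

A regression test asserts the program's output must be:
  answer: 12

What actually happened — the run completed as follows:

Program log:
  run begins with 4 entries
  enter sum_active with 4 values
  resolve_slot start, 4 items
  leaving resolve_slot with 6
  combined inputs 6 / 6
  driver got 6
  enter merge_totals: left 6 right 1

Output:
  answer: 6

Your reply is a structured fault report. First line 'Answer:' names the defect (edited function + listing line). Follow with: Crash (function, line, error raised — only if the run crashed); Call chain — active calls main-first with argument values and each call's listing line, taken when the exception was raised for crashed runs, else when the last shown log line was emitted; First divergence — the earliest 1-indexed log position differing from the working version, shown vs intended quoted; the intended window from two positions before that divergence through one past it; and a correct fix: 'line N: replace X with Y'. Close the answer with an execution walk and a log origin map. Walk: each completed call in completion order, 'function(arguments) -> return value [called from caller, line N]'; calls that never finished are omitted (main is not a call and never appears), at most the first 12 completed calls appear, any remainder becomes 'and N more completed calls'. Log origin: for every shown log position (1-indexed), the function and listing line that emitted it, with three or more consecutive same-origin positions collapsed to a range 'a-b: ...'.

Answer: the defect is in sum_active at line 20.
Core observation: The log first diverges at position 6: the faulty run prints 'driver got 6' where the working version prints 'recursing at 6 carrying 0'.
Call chain: main -> merge_totals(6, 1) (called at line 34).
First divergence: at position 6 the run shows 'driver got 6' where the working version logs 'recursing at 6 carrying 0'.
Intended log window:
  4: leaving resolve_slot with 6
  5: combined inputs 6 / 6
  6: recursing at 6 carrying 0
  7: recursing at 4 carrying 6
Execution walk:
  resolve_slot([9, -2, 2, -3]) -> 6  [called from sum_active, line 17]
  rank_cells(0, 6) -> 6  [called from sum_active, line 20]
  sum_active([9, -2, 2, -3]) -> 6  [called from main, line 32]
  merge_totals(6, 1) -> 6  [called from main, line 34]
Log line origins:
  1: from main, line 31
  2: from sum_active, line 16
  3: from resolve_slot, line 8
  4: from resolve_slot, line 12
  5: from sum_active, line 19
  6: from main, line 33
  7: from merge_totals, line 23
A correct fix: line 20: replace `rank_cells(0, count)` with `rank_cells(count, 0)`.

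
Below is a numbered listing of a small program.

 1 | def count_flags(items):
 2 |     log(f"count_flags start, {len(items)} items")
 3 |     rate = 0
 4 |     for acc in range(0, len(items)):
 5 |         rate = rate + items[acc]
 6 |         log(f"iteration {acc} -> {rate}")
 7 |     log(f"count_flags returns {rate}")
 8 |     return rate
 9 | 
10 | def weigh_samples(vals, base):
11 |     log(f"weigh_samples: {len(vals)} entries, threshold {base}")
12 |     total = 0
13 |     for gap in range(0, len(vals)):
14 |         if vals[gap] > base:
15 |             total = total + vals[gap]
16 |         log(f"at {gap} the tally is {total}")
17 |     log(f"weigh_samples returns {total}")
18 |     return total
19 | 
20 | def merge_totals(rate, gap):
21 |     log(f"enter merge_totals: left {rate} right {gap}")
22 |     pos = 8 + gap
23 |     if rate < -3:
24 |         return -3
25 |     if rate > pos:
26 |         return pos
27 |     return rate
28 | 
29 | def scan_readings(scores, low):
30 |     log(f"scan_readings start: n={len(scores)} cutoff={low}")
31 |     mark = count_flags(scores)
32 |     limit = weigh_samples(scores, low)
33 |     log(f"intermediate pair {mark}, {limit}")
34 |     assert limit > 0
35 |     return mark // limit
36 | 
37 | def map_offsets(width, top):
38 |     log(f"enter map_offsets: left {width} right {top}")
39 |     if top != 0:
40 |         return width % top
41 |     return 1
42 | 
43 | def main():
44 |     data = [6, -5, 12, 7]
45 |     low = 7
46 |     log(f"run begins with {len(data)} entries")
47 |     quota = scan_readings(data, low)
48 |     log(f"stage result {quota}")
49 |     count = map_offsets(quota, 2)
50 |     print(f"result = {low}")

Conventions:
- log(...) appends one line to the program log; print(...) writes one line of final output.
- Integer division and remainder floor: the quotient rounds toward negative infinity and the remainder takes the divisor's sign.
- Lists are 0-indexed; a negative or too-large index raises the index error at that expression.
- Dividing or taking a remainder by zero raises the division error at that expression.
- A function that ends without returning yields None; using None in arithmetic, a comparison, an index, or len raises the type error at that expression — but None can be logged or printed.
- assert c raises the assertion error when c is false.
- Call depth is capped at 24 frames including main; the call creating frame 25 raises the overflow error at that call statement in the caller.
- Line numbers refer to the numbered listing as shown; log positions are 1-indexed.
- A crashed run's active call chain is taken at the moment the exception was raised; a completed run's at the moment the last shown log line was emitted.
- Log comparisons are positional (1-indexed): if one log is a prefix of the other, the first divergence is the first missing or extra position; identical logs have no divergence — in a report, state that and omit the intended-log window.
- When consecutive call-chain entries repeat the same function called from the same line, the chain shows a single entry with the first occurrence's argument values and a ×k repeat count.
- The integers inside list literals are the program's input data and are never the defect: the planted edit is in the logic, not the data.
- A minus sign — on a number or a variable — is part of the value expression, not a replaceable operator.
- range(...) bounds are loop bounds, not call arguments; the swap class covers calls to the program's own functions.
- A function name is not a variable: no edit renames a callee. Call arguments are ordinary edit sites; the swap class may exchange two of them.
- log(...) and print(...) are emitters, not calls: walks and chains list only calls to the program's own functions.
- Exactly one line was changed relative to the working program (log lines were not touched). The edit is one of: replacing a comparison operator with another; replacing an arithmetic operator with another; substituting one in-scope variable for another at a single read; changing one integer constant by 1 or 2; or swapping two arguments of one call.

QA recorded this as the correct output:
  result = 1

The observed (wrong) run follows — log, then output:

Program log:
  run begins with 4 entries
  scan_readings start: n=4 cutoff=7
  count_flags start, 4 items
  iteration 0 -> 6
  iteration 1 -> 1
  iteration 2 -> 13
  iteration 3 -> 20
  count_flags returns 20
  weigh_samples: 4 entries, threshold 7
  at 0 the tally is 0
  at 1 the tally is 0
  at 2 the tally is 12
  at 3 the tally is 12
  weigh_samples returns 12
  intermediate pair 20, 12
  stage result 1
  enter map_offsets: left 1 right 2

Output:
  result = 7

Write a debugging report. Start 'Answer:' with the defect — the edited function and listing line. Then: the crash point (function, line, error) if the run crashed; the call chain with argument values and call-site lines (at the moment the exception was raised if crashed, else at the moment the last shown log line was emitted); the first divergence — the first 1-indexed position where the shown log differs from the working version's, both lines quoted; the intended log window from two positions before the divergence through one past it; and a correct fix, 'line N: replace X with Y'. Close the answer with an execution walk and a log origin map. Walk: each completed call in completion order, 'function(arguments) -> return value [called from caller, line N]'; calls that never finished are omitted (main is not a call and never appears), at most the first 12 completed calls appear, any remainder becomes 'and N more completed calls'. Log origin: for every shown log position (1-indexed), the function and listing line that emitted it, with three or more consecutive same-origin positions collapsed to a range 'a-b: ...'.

Answer: the defect is in main at line 50.
The tell: The logs agree in full; only the final output differs.
Call chain: main -> map_offsets(1, 2) (called at line 49).
First divergence: none; the two logs match at every position.
Execution walk:
  count_flags([6, -5, 12, 7]) -> 20  [called from scan_readings, line 31]
  weigh_samples([6, -5, 12, 7], 7) -> 12  [called from scan_readings, line 32]
  scan_readings([6, -5, 12, 7], 7) -> 1  [called from main, line 47]
  map_offsets(1, 2) -> 1  [called from main, line 49]
Log origin:
  1: from main, line 46
  2: from scan_readings, line 30
  3: from count_flags, line 2
  4-7: from count_flags, line 6
  8: from count_flags, line 7
  9: from weigh_samples, line 11
  10-13: from weigh_samples, line 16
  14: from weigh_samples, line 17
  15: from scan_readings, line 33
  16: from main, line 48
  17: from map_offsets, line 38
A correct fix: line 50: replace `low` with `count`.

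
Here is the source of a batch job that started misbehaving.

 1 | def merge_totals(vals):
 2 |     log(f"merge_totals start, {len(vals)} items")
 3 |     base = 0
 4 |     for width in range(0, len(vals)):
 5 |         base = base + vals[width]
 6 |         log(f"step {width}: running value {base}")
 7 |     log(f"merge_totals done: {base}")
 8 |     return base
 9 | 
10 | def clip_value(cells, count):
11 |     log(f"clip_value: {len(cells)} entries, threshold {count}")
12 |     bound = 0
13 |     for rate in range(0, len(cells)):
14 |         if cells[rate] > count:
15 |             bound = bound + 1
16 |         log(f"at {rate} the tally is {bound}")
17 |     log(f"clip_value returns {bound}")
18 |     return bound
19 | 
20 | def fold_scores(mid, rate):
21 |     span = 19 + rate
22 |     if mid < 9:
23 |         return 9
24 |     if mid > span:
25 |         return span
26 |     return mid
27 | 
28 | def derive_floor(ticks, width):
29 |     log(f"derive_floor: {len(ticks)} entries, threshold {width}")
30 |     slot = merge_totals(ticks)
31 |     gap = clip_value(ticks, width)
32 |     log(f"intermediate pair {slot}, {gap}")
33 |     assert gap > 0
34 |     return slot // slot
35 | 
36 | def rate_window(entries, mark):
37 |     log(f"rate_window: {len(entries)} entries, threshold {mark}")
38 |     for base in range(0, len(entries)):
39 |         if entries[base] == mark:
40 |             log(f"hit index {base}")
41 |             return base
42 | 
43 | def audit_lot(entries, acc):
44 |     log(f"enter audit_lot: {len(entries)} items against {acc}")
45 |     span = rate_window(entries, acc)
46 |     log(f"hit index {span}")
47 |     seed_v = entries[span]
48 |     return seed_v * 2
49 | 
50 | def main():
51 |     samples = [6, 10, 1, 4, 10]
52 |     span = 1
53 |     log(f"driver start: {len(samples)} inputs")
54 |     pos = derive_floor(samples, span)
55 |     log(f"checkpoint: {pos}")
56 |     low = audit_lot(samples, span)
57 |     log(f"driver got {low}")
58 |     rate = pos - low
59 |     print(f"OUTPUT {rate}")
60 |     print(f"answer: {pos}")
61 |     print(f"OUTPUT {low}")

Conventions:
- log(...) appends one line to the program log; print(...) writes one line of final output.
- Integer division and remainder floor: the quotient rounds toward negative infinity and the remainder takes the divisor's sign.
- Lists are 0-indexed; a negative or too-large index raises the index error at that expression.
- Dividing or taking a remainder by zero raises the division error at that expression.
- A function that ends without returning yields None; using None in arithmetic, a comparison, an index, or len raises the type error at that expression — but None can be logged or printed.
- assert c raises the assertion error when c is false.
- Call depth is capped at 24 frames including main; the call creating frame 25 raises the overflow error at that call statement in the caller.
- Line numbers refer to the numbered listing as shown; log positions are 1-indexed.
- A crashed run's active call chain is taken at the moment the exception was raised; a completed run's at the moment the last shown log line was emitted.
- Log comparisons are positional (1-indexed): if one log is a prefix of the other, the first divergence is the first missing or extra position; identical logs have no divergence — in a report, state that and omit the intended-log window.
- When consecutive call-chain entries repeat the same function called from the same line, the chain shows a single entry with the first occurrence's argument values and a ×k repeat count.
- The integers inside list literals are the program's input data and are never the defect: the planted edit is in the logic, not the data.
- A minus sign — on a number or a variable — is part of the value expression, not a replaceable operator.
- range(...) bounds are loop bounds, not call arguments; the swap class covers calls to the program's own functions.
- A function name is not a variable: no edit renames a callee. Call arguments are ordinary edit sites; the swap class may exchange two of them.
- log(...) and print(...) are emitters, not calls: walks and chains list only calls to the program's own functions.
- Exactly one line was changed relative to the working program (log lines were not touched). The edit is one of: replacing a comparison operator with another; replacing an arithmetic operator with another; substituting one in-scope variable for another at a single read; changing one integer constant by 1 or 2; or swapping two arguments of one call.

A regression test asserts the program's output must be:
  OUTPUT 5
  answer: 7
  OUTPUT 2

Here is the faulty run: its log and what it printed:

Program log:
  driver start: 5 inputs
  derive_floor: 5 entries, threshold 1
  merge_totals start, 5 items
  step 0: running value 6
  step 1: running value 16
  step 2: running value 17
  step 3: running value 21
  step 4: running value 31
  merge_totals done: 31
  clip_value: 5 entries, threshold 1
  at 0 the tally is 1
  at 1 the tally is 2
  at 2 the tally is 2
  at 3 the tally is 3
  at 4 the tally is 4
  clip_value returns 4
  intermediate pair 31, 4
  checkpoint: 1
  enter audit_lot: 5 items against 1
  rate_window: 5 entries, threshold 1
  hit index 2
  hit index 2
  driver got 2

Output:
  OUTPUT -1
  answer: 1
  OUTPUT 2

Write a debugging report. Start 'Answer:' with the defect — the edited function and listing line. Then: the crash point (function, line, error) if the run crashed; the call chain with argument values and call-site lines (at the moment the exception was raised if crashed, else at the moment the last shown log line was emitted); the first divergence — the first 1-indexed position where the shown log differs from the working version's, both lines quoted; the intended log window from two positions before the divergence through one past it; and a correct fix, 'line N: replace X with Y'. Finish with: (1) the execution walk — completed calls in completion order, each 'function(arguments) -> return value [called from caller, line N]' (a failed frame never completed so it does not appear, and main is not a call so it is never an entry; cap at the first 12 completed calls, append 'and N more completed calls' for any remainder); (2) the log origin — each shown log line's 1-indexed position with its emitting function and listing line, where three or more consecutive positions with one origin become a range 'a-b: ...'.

Answer: the defect is in derive_floor at line 34.
Core observation: The earliest visible damage is log position 18 — 'checkpoint: 1' rather than the intended 'checkpoint: 7'.
Call chain: main.
First divergence: at position 18 the run shows 'checkpoint: 1' where the working version logs 'checkpoint: 7'.
Intended log window:
  16: clip_value returns 4
  17: intermediate pair 31, 4
  18: checkpoint: 7
  19: enter audit_lot: 5 items against 1
Execution walk:
  merge_totals([6, 10, 1, 4, 10]) -> 31  [called from derive_floor, line 30]
  clip_value([6, 10, 1, 4, 10], 1) -> 4  [called from derive_floor, line 31]
  derive_floor([6, 10, 1, 4, 10], 1) -> 1  [called from main, line 54]
  rate_window([6, 10, 1, 4, 10], 1) -> 2  [called from audit_lot, line 45]
  audit_lot([6, 10, 1, 4, 10], 1) -> 2  [called from main, line 56]
Log origins:
  1 — main, line 53
  2 — derive_floor, line 29
  3 — merge_totals, line 2
  4-8 — merge_totals, line 6
  9 — merge_totals, line 7
  10 — clip_value, line 11
  11-15 — clip_value, line 16
  16 — clip_value, line 17
  17 — derive_floor, line 32
  18 — main, line 55
  19 — audit_lot, line 44
  20 — rate_window, line 37
  21 — rate_window, line 40
  22 — audit_lot, line 46
  23 — main, line 57
A correct fix: line 34: replace `slot // slot` with `slot // gap`.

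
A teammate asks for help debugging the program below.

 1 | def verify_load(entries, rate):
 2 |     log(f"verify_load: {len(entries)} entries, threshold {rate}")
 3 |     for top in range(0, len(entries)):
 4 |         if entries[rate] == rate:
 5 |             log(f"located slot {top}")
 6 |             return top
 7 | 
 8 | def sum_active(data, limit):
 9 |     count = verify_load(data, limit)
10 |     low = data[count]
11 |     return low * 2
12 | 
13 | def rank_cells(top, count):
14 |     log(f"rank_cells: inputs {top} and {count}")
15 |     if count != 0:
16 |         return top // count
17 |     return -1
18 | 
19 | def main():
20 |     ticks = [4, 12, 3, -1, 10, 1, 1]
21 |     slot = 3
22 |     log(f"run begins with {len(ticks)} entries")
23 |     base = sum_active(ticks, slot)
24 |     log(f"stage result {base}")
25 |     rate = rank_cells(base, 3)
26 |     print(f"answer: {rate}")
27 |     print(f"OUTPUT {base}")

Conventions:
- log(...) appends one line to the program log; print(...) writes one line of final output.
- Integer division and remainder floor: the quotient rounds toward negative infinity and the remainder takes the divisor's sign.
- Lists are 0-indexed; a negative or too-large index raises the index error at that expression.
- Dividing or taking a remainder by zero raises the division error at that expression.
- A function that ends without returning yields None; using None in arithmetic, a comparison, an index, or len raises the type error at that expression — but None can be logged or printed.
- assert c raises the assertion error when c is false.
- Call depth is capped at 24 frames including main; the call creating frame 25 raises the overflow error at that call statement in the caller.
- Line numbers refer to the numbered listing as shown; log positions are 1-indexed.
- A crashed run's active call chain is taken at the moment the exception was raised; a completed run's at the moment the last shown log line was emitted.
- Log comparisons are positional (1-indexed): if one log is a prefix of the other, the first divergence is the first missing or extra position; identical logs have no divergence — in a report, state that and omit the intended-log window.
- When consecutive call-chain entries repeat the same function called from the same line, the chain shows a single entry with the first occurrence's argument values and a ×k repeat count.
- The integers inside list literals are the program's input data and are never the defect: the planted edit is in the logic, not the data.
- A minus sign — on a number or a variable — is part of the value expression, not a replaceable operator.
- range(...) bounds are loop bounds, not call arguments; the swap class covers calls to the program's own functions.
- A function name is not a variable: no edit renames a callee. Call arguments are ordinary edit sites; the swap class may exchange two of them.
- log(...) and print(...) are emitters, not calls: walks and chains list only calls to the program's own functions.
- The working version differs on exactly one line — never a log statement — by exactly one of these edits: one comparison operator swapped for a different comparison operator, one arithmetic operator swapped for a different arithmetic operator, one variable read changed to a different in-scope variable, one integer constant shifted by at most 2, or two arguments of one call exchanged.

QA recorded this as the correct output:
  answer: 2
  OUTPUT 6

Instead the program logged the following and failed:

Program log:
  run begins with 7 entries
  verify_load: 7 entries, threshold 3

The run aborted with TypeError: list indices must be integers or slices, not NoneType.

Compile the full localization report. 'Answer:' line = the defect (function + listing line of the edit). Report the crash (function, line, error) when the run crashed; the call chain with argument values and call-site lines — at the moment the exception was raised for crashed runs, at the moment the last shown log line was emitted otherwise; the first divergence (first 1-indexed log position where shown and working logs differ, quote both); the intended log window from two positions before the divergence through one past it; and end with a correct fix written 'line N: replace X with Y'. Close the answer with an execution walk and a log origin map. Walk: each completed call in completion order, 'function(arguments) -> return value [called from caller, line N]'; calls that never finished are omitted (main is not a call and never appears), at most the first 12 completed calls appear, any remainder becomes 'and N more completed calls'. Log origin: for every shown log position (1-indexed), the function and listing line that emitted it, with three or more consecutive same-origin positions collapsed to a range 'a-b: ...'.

Answer: the defect is in verify_load at line 4.
Core observation: Only 2 log lines were emitted before the run died; the intended continuation was 'located slot 2'.
Crash: sum_active, line 10, TypeError.
Call chain: main -> sum_active([4, 12, 3, -1, 10, 1, 1], 3) (called at line 23).
First divergence: position 3 (shown log ended at 2 lines; the working version continues: 'located slot 2').
Intended log window:
  1: run begins with 7 entries
  2: verify_load: 7 entries, threshold 3
  3: located slot 2
  4: stage result 6
Execution walk:
  verify_load([4, 12, 3, -1, 10, 1, 1], 3) -> None  [called from sum_active, line 9]
Origin of each log line:
  1: logged in main at line 22
  2: logged in verify_load at line 2
A correct fix: line 4: replace `entries[rate]` with `entries[top]`.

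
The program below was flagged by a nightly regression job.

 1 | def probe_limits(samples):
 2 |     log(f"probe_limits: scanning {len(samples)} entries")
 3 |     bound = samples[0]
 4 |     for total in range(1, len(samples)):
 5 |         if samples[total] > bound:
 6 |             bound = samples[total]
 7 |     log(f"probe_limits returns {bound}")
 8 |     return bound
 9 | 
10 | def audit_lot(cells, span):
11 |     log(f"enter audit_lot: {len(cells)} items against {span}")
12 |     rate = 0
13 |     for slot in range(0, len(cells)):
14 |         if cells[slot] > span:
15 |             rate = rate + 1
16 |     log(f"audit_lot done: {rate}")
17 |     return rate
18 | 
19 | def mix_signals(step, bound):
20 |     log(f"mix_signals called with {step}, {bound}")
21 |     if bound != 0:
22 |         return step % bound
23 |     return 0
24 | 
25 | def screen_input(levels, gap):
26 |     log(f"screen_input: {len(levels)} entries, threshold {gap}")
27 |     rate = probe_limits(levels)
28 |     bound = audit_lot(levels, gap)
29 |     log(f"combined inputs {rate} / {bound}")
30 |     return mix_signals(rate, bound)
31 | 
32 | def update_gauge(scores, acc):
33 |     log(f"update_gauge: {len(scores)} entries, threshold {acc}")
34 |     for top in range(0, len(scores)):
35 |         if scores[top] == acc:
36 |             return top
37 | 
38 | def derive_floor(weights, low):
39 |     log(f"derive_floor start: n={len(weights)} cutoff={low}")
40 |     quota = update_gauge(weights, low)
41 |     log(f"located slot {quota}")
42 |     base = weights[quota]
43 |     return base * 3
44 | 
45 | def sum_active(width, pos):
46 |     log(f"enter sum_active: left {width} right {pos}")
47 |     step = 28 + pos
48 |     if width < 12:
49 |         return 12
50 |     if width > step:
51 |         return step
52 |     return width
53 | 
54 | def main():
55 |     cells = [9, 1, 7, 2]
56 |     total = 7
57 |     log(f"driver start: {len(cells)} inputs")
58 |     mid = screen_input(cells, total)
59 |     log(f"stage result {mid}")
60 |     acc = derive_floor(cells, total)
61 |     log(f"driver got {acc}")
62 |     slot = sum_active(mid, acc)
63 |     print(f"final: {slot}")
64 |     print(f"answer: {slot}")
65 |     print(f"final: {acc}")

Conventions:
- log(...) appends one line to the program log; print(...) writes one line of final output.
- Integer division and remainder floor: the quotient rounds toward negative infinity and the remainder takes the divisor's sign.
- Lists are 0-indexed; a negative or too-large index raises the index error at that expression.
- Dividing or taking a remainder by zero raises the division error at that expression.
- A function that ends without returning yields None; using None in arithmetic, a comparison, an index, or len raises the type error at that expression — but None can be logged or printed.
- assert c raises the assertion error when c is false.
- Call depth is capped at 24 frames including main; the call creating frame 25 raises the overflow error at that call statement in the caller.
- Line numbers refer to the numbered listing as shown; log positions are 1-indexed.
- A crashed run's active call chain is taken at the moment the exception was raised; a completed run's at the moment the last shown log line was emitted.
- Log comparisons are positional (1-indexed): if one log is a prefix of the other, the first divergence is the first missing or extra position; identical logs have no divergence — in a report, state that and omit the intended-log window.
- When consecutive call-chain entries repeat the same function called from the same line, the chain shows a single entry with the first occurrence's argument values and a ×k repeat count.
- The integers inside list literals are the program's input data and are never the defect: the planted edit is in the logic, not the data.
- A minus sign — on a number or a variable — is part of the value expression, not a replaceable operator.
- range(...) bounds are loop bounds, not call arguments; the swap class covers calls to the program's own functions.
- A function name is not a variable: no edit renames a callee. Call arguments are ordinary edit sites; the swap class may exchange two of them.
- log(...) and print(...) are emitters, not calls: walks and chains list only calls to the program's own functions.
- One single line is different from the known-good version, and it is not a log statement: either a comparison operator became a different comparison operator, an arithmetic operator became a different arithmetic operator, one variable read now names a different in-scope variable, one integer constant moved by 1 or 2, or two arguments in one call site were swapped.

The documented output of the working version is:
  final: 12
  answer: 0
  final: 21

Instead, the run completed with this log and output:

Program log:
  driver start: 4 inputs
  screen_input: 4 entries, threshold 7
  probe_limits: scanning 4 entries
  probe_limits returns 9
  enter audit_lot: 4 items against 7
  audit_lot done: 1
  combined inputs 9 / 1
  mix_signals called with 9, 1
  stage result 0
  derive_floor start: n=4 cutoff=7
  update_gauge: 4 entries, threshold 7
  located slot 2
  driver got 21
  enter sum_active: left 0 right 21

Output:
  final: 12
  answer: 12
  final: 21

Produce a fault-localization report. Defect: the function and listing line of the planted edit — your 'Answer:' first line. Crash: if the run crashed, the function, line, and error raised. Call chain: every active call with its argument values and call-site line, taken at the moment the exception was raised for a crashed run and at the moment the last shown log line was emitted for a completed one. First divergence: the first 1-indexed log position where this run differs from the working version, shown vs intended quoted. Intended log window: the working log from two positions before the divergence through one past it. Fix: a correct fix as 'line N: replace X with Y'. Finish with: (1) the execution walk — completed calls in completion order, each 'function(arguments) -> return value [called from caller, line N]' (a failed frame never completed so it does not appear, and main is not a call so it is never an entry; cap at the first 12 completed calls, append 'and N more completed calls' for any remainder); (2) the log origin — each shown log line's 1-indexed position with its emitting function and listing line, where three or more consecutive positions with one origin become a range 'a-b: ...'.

Answer: the defect is in main at line 64.
The tell: Nothing in the log betrays the bug — only the output does.
Call chain: main -> sum_active(0, 21) (called at line 62).
First divergence: there is none — every log position agrees.
Execution walk:
  probe_limits([9, 1, 7, 2]) -> 9  [called from screen_input, line 27]
  audit_lot([9, 1, 7, 2], 7) -> 1  [called from screen_input, line 28]
  mix_signals(9, 1) -> 0  [called from screen_input, line 30]
  screen_input([9, 1, 7, 2], 7) -> 0  [called from main, line 58]
  update_gauge([9, 1, 7, 2], 7) -> 2  [called from derive_floor, line 40]
  derive_floor([9, 1, 7, 2], 7) -> 21  [called from main, line 60]
  sum_active(0, 21) -> 12  [called from main, line 62]
Origin of each log line:
  1: from main, line 57
  2: from screen_input, line 26
  3: from probe_limits, line 2
  4: from probe_limits, line 7
  5: from audit_lot, line 11
  6: from audit_lot, line 16
  7: from screen_input, line 29
  8: from mix_signals, line 20
  9: from main, line 59
  10: from derive_floor, line 39
  11: from update_gauge, line 33
  12: from derive_floor, line 41
  13: from main, line 61
  14: from sum_active, line 46
A correct fix: line 64: replace `slot` with `mid`.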